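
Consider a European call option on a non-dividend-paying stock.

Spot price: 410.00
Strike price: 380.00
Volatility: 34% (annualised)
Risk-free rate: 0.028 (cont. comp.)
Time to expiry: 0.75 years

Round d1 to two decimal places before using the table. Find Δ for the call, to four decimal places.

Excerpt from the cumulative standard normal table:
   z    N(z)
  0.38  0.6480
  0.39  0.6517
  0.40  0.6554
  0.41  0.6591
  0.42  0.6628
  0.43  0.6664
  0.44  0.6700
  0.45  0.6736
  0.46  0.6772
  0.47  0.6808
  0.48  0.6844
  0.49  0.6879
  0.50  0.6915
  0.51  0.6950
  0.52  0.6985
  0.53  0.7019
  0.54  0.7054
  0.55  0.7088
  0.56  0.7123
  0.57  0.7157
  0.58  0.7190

σ√T = 0.34·√0.75 = 0.2944
ln(S/K) + (r + σ²/2)T = ln(410/380) + (0.028 + 0.34²/2)·0.75 = 0.0760 + 0.0644 = 0.1403
d₁ = 0.1403 / 0.2944 = 0.4766 ≈ 0.48
N(d₁) = N(0.48) = 0.6844
Δ_call = N(d₁) = 0.6844

0.6844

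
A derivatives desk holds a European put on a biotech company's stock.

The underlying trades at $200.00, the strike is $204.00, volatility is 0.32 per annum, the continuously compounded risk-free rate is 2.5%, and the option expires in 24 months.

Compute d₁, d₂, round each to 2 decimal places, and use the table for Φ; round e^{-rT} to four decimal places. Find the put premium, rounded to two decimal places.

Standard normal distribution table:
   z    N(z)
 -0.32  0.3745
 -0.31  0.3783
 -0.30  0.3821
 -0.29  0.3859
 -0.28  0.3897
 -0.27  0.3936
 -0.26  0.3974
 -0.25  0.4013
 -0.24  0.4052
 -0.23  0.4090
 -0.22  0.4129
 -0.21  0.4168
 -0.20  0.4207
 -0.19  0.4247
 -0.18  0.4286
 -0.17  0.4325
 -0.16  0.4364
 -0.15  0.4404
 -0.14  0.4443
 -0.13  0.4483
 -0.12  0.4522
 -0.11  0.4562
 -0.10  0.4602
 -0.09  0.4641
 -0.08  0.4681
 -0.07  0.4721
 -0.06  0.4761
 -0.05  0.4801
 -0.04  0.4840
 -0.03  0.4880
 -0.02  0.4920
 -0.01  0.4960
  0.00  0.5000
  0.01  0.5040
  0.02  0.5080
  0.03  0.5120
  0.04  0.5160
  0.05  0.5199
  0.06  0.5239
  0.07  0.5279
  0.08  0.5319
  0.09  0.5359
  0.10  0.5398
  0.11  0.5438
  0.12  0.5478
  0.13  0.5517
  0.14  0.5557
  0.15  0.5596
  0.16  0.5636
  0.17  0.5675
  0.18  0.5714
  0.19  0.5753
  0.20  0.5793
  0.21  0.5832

T = 2;  σ√T = 0.4525
d₁ = [ln(200/204) + (0.025 + 0.32²/2)·2] / 0.4525 = [-0.0198 + 0.1524] / 0.4525 = 0.2930 which rounds to 0.29
d₂ = d₁ − σ√T = 0.2930 − 0.4525 = -0.1595 which rounds to -0.16
e^(−rT) = e^(−0.025·2) = 0.9512
N(−d₂) = N(0.16) = 0.5636;  N(−d₁) = N(-0.29) = 0.3859
P = 204·0.9512·0.5636 − 200·0.3859 = 109.3636 − 77.1800 = 32.1836

$32.18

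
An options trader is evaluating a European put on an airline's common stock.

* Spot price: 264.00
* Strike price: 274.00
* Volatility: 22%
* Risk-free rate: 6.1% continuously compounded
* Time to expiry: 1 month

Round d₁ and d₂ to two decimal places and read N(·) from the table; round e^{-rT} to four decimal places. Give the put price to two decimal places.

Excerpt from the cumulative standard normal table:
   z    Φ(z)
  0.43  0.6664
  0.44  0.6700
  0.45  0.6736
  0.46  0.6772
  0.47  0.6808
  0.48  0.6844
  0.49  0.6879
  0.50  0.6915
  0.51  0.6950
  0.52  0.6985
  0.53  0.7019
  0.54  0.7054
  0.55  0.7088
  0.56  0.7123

σ√T = 0.22 × 0.2887 = 0.0635
d₁ = [ln(264/274) + (0.061 + 0.22²/2)·0.08333] / 0.0635 = [-0.0372 + 0.0071] / 0.0635 = -0.4736 → -0.47
d₂ = d₁ − σ√T = -0.4736 − 0.0635 = -0.5371 → -0.54
e^(−rT) = e^(−0.061·0.08333) = 0.9949
N(−d₂) = N(0.54) = 0.7054;  N(−d₁) = N(0.47) = 0.6808
P = 274·0.9949·0.7054 − 264·0.6808 = 192.2939 − 179.7312 = 12.5627

12.56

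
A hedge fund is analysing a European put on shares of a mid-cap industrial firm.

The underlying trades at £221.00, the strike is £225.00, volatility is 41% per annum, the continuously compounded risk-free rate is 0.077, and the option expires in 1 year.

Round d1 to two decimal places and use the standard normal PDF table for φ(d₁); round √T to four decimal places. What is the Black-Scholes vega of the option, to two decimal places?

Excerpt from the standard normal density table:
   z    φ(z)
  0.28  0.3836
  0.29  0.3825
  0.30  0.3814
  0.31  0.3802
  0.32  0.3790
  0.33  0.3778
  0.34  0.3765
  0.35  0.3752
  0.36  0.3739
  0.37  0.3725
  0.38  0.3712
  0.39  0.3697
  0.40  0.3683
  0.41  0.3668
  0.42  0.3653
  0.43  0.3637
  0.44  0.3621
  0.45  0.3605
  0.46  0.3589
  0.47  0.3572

σ√T = 0.41 × 1.0000 = 0.4100
d₁ = [ln(221/225) + (0.077 + ½·0.41²)·1] / (σ√T) = (-0.0179 + 0.1610) / 0.4100 = 0.3491 which rounds to 0.35
√T = √1 = 1.0000
φ(d₁) = φ(0.35) = 0.3752
vega = S·φ(d₁)·√T = 221·0.3752·1.0000 = 82.9192

82.92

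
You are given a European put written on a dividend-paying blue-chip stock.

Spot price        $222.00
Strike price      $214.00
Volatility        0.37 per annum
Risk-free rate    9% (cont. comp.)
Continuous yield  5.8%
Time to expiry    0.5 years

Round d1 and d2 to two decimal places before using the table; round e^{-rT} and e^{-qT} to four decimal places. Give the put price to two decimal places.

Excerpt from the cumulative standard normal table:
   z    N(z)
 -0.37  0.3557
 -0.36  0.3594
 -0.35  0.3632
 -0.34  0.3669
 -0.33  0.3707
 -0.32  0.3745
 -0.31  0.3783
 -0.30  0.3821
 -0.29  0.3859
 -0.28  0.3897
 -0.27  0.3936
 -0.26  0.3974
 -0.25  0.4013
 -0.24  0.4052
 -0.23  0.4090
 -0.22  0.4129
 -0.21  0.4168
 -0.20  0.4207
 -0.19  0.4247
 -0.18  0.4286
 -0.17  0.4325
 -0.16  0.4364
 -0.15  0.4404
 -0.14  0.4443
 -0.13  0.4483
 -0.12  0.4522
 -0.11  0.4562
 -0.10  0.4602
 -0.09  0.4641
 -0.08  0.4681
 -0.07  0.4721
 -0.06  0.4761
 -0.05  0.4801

σ√T = 0.37 × 0.7071 = 0.2616
d₁ = [ln(222/214) + (0.09 − 0.058 + 0.37²/2)·0.5] / 0.2616 = [0.0367 + 0.0502] / 0.2616 = 0.3322 ⇒ 0.33
d₂ = d₁ − σ√T = 0.3322 − 0.2616 = 0.0706 ⇒ 0.07
exp(−qT) = exp(−0.058·0.5) = 0.9714;  exp(−rT) = exp(−0.09·0.5) = 0.9560
P = 214·0.9560·N(-0.07) − 222·0.9714·N(-0.33) = 214·0.9560·0.4721 − 222·0.9714·0.3707 = 96.5841 − 79.9418 = 16.6424

$16.64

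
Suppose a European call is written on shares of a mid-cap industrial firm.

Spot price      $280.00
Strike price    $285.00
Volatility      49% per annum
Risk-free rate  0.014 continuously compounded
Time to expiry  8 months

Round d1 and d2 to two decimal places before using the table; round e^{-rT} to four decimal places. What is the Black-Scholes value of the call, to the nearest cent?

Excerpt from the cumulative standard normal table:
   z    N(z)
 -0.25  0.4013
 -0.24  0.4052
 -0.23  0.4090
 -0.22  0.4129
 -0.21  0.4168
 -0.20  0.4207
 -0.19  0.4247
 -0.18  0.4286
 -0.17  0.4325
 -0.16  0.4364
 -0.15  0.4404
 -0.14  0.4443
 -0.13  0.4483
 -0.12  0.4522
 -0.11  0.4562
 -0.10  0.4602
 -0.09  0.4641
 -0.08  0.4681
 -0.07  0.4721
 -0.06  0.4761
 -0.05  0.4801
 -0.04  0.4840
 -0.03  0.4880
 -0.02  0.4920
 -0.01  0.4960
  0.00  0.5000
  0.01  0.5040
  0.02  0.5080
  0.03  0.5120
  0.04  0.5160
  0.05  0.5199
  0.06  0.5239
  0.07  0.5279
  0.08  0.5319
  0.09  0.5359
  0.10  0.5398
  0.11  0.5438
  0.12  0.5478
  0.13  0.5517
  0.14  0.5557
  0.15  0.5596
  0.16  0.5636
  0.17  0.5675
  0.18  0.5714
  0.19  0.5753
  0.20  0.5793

$43.41

σ√T = 0.49 × 0.8165 = 0.4001
d₁ = [ln(280/285) + (0.014 + 0.49²/2)·0.6667] / 0.4001 = [-0.0177 + 0.0894] / 0.4001 = 0.1791 ≈ 0.18
d₂ = d₁ − σ√T = 0.1791 − 0.4001 = -0.2210 ≈ -0.22
e^(−rT) = e^(−0.014·0.6667) = 0.9907
N(d₁) = N(0.18) = 0.5714;  N(d₂) = N(-0.22) = 0.4129
C = 280·0.5714 − 285·0.9907·0.4129 = 159.9920 − 116.5821 = 43.4099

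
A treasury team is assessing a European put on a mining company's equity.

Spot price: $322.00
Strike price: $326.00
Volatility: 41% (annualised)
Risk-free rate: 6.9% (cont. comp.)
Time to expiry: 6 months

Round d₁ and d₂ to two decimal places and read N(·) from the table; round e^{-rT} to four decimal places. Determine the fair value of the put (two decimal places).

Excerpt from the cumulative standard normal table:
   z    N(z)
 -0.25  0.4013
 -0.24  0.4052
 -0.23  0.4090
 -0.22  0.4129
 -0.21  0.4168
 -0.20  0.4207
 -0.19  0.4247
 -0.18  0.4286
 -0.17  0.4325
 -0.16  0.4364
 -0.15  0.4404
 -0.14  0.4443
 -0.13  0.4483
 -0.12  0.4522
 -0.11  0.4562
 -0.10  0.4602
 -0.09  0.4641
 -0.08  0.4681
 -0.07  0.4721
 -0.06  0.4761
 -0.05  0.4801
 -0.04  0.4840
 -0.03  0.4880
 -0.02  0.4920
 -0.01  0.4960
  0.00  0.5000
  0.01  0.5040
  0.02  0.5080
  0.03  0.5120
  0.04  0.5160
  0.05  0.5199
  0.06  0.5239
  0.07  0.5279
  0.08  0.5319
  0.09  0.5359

σ√T = 0.41·√0.5 = 0.2899
d₁ = [ln(322/326) + (0.069 + 0.41²/2)·0.5] / 0.2899 = [-0.0123 + 0.0765] / 0.2899 = 0.2214 ≈ 0.22
d₂ = d₁ − σ√T = 0.2214 − 0.2899 = -0.0685 ≈ -0.07
e^(−rT) = e^(−0.069·0.5) = 0.9661
N(−d₂) = N(0.07) = 0.5279;  N(−d₁) = N(-0.22) = 0.4129
P = 326·0.9661·0.5279 − 322·0.4129 = 166.2614 − 132.9538 = 33.3076

$33.31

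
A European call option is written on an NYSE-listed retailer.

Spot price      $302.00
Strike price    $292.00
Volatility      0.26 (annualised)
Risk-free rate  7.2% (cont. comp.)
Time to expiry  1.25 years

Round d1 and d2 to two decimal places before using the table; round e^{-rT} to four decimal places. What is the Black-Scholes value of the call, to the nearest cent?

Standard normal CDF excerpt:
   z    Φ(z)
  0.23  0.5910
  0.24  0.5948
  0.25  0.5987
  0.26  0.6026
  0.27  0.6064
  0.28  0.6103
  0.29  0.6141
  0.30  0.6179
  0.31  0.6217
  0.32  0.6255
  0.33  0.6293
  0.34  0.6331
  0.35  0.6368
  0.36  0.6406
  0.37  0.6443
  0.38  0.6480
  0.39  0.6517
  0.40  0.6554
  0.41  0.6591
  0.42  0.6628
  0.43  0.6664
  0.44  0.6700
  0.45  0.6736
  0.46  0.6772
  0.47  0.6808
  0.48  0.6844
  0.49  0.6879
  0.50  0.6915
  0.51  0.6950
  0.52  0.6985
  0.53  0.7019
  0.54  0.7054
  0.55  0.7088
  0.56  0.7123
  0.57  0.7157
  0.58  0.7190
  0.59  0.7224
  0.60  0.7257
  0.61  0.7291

$53.28

σ√T = 0.26·√1.25 = 0.2907
ln(S/K) + (r + σ²/2)T = ln(302/292) + (0.072 + 0.26²/2)·1.25 = 0.0337 + 0.1323 = 0.1659
d₁ = 0.1659 / 0.2907 = 0.5708 which rounds to 0.57
d₂ = d₁ − σ√T = 0.5708 − 0.2907 = 0.2801 which rounds to 0.28
e^(−rT) = e^(−0.072·1.25) = 0.9139
N(d₁) = N(0.57) = 0.7157;  N(d₂) = N(0.28) = 0.6103
C = 302·0.7157 − 292·0.9139·0.6103 = 216.1414 − 162.8639 = 53.2775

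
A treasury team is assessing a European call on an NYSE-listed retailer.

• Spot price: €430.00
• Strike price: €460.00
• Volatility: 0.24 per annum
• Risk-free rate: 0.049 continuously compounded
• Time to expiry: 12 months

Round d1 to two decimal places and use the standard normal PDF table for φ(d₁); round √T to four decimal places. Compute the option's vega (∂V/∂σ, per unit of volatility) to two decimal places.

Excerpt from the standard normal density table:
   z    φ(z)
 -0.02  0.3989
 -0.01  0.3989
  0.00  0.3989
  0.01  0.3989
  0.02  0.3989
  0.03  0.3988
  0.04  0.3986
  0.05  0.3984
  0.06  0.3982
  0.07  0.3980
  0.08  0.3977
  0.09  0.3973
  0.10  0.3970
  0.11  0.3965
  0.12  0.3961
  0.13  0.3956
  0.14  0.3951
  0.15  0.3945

171.40

σ√T = 0.24 × 1.0000 = 0.2400
d₁ = [ln(430/460) + (0.049 + 0.24²/2)·1] / 0.2400 = [-0.0674 + 0.0778] / 0.2400 = 0.0432 ≈ 0.04
√T = √1 = 1.0000
φ(d₁) = φ(0.04) = 0.3986
vega = S·φ(d₁)·√T = 430·0.3986·1.0000 = 171.3980
(Call and put vega coincide under Black-Scholes.)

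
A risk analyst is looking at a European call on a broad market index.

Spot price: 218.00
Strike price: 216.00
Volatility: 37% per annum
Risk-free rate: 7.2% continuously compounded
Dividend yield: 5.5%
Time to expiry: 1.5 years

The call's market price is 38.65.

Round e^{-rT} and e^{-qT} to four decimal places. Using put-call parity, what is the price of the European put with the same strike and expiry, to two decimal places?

31.80

e^(−qT) = e^(−0.055·1.5) = 0.9208;  e^(−rT) = e^(−0.072·1.5) = 0.8976
Put-call parity: C − P = S·e^(−qT) − K·e^(−rT) = 218·0.9208 − 216·0.8976 = 200.7344 − 193.8816 = 6.8528
P = C − (C − P) = 38.65 − (6.8528) = 31.7972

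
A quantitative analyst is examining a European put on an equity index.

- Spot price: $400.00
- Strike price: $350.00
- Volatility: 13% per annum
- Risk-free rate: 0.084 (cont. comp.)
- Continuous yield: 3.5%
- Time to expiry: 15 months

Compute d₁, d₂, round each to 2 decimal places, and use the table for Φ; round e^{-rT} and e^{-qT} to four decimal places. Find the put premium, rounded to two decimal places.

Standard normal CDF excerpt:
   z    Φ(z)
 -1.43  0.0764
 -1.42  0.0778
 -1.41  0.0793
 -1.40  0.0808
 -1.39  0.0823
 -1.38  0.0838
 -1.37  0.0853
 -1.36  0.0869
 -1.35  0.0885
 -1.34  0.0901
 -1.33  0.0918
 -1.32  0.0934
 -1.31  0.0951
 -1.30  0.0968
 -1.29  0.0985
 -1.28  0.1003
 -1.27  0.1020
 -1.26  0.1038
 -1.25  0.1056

$1.78

T = 1.25;  σ√T = 0.1453
ln(S/K) + (r − q + σ²/2)T = ln(400/350) + (0.084 − 0.035 + 0.13²/2)·1.25 = 0.1335 + 0.0718 = 0.2053
d₁ = 0.2053 / 0.1453 = 1.4128 which rounds to 1.41
d₂ = d₁ − σ√T = 1.4128 − 0.1453 = 1.2675 which rounds to 1.27
exp(−qT) = exp(−0.035·1.25) = 0.9572;  exp(−rT) = exp(−0.084·1.25) = 0.9003
P = 350·0.9003·N(-1.27) − 400·0.9572·N(-1.41) = 350·0.9003·0.1020 − 400·0.9572·0.0793 = 32.1407 − 30.3624 = 1.7783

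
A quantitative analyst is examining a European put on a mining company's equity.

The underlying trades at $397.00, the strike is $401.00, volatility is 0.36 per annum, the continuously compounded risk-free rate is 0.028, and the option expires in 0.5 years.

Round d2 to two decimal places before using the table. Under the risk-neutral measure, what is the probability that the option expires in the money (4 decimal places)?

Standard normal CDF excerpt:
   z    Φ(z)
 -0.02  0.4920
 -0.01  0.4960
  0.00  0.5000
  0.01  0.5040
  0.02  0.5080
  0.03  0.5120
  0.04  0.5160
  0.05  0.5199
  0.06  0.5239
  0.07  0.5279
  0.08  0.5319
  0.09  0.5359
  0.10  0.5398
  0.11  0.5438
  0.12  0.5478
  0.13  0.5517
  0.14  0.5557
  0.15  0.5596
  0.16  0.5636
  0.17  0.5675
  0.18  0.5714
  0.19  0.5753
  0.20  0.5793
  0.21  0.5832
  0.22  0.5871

T = 0.5;  σ√T = 0.2546
d₁ = [ln(397/401) + (0.028 + 0.36²/2)·0.5] / 0.2546 = [-0.0100 + 0.0464] / 0.2546 = 0.1429 which rounds to 0.14
d₂ = d₁ − σ√T = 0.1429 − 0.2546 = -0.1117 which rounds to -0.11
Pr(exercise) under Q = N(−d₂) = N(0.11) = 0.5438

0.5438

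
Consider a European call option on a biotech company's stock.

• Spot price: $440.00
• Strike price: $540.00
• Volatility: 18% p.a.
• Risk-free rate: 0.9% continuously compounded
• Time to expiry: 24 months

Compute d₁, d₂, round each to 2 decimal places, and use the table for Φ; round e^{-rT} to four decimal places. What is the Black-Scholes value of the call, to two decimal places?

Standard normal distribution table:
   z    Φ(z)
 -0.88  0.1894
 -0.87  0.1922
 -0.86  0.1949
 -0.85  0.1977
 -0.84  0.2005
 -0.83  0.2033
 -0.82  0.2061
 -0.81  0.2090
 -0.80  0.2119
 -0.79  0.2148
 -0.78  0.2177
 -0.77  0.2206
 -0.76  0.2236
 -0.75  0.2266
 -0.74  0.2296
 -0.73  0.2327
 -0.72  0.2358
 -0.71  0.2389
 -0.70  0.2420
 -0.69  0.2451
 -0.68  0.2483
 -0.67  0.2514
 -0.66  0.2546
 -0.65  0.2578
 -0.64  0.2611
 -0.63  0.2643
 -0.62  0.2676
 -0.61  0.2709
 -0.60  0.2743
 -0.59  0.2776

$15.82

σ√T = 0.18 × 1.4142 = 0.2546
d₁ = [ln(440/540) + (0.009 + 0.18²/2)·2] / 0.2546 = [-0.2048 + 0.0504] / 0.2546 = -0.6065 which rounds to -0.61
d₂ = d₁ − σ√T = -0.6065 − 0.2546 = -0.8611 which rounds to -0.86
e^(−rT) = e^(−0.009·2) = 0.9822
N(d₁) = N(-0.61) = 0.2709;  N(d₂) = N(-0.86) = 0.1949
C = 440·0.2709 − 540·0.9822·0.1949 = 119.1960 − 103.3726 = 15.8234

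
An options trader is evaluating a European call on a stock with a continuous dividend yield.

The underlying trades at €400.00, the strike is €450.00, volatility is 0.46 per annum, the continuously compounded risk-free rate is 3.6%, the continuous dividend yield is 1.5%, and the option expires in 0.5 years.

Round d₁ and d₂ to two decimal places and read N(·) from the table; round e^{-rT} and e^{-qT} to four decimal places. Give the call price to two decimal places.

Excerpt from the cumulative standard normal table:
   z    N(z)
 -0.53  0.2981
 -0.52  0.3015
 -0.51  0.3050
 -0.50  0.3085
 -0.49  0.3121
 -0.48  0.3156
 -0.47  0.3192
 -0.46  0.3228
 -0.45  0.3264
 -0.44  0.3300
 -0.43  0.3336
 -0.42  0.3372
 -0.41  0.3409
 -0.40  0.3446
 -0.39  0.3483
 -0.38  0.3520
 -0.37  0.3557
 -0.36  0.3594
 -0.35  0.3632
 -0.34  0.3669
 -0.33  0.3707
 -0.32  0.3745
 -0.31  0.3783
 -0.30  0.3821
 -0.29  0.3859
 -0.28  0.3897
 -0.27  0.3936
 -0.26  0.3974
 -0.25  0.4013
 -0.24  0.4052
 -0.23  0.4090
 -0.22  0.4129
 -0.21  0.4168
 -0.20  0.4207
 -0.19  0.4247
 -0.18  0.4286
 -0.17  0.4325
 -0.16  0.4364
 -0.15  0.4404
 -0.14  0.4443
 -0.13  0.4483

σ√T = 0.46 × 0.7071 = 0.3253
d₁ = [ln(400/450) + (0.036 − 0.015 + 0.46²/2)·0.5] / 0.3253 = [-0.1178 + 0.0634] / 0.3253 = -0.1672 ≈ -0.17
d₂ = d₁ − σ√T = -0.1672 − 0.3253 = -0.4925 ≈ -0.49
e^(−qT) = e^(−0.015·0.5) = 0.9925;  e^(−rT) = e^(−0.036·0.5) = 0.9822
N(d₁) = N(-0.17) = 0.4325;  N(d₂) = N(-0.49) = 0.3121
C = 400·0.9925·0.4325 − 450·0.9822·0.3121 = 171.7025 − 137.9451 = 33.7574

€33.76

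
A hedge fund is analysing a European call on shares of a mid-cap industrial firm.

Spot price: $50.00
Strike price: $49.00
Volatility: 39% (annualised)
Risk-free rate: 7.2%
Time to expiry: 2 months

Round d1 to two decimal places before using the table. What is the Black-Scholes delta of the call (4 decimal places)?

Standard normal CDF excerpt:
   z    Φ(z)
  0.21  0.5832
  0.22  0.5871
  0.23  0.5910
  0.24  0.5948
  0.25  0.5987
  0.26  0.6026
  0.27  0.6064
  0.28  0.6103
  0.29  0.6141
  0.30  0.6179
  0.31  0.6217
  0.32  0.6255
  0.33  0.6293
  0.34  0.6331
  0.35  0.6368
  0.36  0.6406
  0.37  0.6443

0.6103

T = 0.1667;  σ√T = 0.1592
d₁ = [ln(50/49) + (0.072 + ½·0.39²)·0.1667] / (σ√T) = (0.0202 + 0.0247) / 0.1592 = 0.2819 ⇒ 0.28
N(d₁) = N(0.28) = 0.6103
Δ_call = N(d₁) = 0.6103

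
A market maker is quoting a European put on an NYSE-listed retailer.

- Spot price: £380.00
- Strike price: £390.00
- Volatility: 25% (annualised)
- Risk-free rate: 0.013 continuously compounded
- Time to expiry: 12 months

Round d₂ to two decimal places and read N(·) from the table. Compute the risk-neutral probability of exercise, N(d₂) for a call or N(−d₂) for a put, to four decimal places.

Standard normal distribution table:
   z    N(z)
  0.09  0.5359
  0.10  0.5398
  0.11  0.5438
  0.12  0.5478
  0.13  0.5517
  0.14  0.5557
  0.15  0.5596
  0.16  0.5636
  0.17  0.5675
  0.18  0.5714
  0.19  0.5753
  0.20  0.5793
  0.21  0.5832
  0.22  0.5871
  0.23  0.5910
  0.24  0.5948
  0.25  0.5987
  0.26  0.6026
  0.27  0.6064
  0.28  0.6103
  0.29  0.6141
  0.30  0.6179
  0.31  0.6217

σ√T = 0.25 × 1.0000 = 0.2500
d₁ = [ln(380/390) + (0.013 + 0.25²/2)·1] / 0.2500 = [-0.0260 + 0.0442] / 0.2500 = 0.0731 which rounds to 0.07
d₂ = d₁ − σ√T = 0.0731 − 0.2500 = -0.1769 which rounds to -0.18
Risk-neutral Pr[S_T < K] = N(−d₂) = N(0.18) = 0.5714

0.5714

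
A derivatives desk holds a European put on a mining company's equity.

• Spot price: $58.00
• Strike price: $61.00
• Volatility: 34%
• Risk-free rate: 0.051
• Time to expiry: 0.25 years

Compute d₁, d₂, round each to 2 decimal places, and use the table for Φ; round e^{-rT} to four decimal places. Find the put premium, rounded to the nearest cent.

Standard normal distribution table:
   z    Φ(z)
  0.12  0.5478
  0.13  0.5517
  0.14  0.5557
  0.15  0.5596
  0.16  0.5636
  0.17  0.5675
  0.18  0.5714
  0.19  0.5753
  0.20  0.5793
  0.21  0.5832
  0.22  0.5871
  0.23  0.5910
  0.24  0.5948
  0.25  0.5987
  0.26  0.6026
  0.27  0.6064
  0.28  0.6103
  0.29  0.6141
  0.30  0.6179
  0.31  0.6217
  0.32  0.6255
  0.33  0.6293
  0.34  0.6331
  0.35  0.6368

$5.21

T = 0.25;  σ√T = 0.1700
d₁ = [ln(58/61) + (0.051 + 0.34²/2)·0.25] / 0.1700 = [-0.0504 + 0.0272] / 0.1700 = -0.1367 which rounds to -0.14
d₂ = d₁ − σ√T = -0.1367 − 0.1700 = -0.3067 which rounds to -0.31
exp(−rT) = exp(−0.051·0.25) = 0.9873
N(−d₂) = N(0.31) = 0.6217;  N(−d₁) = N(0.14) = 0.5557
P = 61·0.9873·0.6217 − 58·0.5557 = 37.4421 − 32.2306 = 5.2115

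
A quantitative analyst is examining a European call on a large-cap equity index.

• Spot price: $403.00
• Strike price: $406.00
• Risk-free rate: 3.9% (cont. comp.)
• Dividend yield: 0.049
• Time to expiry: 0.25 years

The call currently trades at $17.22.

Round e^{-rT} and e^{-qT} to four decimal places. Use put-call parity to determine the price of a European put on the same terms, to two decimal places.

exp(−qT) = exp(−0.049·0.25) = 0.9878;  exp(−rT) = exp(−0.039·0.25) = 0.9903
Put-call parity: C − P = S·e^(−qT) − K·e^(−rT) = 403·0.9878 − 406·0.9903 = 398.0834 − 402.0618 = -3.9784
P = C − (C − P) = 17.22 − (-3.9784) = 21.1984

$21.20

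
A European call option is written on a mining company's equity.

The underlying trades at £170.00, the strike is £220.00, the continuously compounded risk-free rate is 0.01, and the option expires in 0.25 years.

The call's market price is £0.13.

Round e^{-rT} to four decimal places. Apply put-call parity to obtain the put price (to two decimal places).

e^(−rT) = e^(−0.01·0.25) = 0.9975
Put-call parity: C − P = S − K·e^(−rT) = 170 − 220·0.9975 = 170 − 219.4500 = -49.4500
P = C − (C − P) = 0.13 − (-49.4500) = 49.5800

£49.58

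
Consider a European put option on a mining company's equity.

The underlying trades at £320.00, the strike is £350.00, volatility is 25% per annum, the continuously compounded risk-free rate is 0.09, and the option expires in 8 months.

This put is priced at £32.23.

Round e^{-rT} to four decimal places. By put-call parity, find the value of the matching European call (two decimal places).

e^(−rT) = e^(−0.09·0.6667) = 0.9418
Put-call parity: C − P = S − K·e^(−rT) = 320 − 350·0.9418 = 320 − 329.6300 = -9.6300
C = P + (C − P) = 32.23 + (-9.6300) = 22.6000

£22.60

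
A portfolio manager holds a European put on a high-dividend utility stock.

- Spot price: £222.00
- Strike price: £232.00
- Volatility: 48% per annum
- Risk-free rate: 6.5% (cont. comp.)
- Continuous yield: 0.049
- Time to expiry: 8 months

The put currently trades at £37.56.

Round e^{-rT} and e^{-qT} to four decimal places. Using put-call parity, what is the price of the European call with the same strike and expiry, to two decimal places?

e^(−qT) = e^(−0.049·0.6667) = 0.9679;  e^(−rT) = e^(−0.065·0.6667) = 0.9576
Put-call parity: C − P = S·e^(−qT) − K·e^(−rT) = 222·0.9679 − 232·0.9576 = 214.8738 − 222.1632 = -7.2894
C = P + (C − P) = 37.56 + (-7.2894) = 30.2706

£30.27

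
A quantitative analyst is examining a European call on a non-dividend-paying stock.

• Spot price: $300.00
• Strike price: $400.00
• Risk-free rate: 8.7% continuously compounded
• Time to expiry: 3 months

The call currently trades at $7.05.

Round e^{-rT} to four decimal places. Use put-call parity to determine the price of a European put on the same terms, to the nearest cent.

$98.45

exp(−rT) = exp(−0.087·0.25) = 0.9785
Put-call parity: C − P = S − K·e^(−rT) = 300 − 400·0.9785 = 300 − 391.4000 = -91.4000
P = C − (C − P) = 7.05 − (-91.4000) = 98.4500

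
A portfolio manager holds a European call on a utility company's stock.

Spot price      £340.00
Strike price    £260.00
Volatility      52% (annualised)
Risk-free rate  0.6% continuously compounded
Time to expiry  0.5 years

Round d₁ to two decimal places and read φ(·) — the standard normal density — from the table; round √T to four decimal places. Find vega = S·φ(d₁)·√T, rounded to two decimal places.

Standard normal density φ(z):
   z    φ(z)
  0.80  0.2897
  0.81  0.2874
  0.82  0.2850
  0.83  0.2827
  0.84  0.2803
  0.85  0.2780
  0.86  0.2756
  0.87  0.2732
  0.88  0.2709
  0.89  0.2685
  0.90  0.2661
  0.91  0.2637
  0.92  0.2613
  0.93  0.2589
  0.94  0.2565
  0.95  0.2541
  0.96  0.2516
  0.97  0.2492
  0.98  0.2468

σ√T = 0.52·√0.5 = 0.3677
ln(S/K) + (r + σ²/2)T = ln(340/260) + (0.006 + 0.52²/2)·0.5 = 0.2683 + 0.0706 = 0.3389
d₁ = 0.3389 / 0.3677 = 0.9216 which rounds to 0.92
√T = √0.5 = 0.7071
φ(d₁) = φ(0.92) = 0.2613
vega = S·φ(d₁)·√T = 340·0.2613·0.7071 = 62.8202

62.82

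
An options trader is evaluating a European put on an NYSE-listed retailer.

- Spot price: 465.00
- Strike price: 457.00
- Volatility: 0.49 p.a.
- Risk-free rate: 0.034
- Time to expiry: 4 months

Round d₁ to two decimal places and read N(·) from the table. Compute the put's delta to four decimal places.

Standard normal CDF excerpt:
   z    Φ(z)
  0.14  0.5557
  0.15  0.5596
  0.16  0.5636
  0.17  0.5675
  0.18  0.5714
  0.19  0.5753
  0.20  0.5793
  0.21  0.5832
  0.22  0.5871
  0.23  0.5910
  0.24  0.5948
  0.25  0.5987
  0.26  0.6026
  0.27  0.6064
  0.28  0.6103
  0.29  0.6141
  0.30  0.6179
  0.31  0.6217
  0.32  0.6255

-0.4052

T = 0.3333;  σ√T = 0.2829
d₁ = [ln(465/457) + (0.034 + 0.49²/2)·0.3333] / 0.2829 = [0.0174 + 0.0513] / 0.2829 = 0.2429 which rounds to 0.24
N(d₁) = N(0.24) = 0.5948
Δ_put = N(d₁) − 1 = 0.5948 − 1 = -0.4052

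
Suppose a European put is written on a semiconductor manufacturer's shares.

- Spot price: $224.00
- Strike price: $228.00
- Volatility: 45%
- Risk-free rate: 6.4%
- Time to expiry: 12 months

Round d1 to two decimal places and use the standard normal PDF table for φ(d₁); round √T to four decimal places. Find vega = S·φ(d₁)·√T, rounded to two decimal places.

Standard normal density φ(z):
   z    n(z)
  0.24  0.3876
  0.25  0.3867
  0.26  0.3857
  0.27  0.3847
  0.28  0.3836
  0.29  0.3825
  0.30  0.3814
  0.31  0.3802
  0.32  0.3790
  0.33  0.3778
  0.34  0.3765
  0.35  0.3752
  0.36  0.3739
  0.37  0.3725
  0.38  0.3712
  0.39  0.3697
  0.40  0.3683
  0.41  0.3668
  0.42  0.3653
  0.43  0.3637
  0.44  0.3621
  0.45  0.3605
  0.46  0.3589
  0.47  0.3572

σ√T = 0.45 × 1.0000 = 0.4500
d₁ = [ln(224/228) + (0.064 + 0.45²/2)·1] / 0.4500 = [-0.0177 + 0.1653] / 0.4500 = 0.3279 → 0.33
√T = √1 = 1.0000
φ(d₁) = φ(0.33) = 0.3778
vega = S·φ(d₁)·√T = 224·0.3778·1.0000 = 84.6272

84.63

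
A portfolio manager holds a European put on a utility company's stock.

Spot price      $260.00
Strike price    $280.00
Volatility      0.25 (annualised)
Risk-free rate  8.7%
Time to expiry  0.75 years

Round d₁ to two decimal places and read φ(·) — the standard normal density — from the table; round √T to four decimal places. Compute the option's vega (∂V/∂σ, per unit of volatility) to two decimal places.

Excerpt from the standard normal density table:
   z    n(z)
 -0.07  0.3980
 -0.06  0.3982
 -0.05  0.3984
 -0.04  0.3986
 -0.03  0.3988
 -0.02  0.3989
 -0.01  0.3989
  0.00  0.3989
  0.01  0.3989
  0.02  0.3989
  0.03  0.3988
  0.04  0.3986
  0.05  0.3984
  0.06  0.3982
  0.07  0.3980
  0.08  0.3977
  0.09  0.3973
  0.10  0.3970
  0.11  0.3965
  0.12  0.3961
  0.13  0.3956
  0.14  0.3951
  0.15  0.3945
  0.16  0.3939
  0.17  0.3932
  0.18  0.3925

89.61

σ√T = 0.25·√0.75 = 0.2165
ln(S/K) + (r + σ²/2)T = ln(260/280) + (0.087 + 0.25²/2)·0.75 = -0.0741 + 0.0887 = 0.0146
d₁ = 0.0146 / 0.2165 = 0.0673 which rounds to 0.07
√T = √0.75 = 0.8660
φ(d₁) = φ(0.07) = 0.3980
vega = S·φ(d₁)·√T = 260·0.3980·0.8660 = 89.6137
(Vega is the same for a European call and put with the same parameters.)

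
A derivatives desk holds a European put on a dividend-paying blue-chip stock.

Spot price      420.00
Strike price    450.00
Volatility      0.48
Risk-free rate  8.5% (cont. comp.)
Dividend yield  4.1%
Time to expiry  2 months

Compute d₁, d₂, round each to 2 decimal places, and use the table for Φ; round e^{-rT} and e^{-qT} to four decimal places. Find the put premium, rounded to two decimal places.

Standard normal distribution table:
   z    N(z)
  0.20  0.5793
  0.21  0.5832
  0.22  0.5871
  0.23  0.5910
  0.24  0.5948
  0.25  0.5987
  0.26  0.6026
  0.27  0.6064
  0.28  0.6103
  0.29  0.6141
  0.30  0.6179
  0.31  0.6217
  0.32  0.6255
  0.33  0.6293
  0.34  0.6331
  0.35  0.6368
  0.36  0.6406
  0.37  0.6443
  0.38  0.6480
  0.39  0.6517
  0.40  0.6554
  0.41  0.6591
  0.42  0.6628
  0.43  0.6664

47.51

T = 0.1667;  σ√T = 0.1960
ln(S/K) + (r − q + σ²/2)T = ln(420/450) + (0.085 − 0.041 + 0.48²/2)·0.1667 = -0.0690 + 0.0265 = -0.0425
d₁ = -0.0425 / 0.1960 = -0.2167 which rounds to -0.22
d₂ = d₁ − σ√T = -0.2167 − 0.1960 = -0.4126 which rounds to -0.41
exp(−qT) = exp(−0.041·0.1667) = 0.9932;  exp(−rT) = exp(−0.085·0.1667) = 0.9859
P = 450·0.9859·N(0.41) − 420·0.9932·N(0.22) = 450·0.9859·0.6591 − 420·0.9932·0.5871 = 292.4130 − 244.9052 = 47.5078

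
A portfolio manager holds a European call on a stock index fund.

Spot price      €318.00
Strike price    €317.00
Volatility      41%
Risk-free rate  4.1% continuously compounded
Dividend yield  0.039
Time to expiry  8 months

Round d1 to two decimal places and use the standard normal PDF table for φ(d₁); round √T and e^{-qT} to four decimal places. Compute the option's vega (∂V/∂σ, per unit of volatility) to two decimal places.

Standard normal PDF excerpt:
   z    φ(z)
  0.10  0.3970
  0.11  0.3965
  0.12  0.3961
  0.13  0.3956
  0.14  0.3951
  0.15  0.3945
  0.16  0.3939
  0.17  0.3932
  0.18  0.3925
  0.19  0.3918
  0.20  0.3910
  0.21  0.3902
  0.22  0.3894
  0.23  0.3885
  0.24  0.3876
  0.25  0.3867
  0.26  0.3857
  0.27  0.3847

99.29

T = 0.6667;  σ√T = 0.3348
d₁ = [ln(318/317) + (0.041 − 0.039 + 0.41²/2)·0.6667] / 0.3348 = [0.0031 + 0.0574] / 0.3348 = 0.1808 ⇒ 0.18
√T = √0.6667 = 0.8165
φ(d₁) = φ(0.18) = 0.3925
e^(−qT) = e^(−0.039·0.6667) = 0.9743
vega = S·e^(−qT)·φ(d₁)·√T = 318·0.9743·0.3925·0.8165 = 99.2923
(Vega is the same for a European call and put with the same parameters.)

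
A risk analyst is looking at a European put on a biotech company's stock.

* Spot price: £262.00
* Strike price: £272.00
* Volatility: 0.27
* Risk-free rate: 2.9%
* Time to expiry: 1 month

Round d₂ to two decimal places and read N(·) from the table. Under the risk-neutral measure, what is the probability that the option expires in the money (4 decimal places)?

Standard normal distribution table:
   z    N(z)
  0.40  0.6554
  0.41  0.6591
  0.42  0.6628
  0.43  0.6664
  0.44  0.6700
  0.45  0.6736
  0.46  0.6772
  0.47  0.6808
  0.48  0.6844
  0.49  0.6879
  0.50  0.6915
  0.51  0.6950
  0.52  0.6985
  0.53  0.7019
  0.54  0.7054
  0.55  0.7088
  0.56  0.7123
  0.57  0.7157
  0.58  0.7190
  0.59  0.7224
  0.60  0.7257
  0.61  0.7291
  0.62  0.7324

T = 0.08333;  σ√T = 0.0779
d₁ = [ln(262/272) + (0.029 + 0.27²/2)·0.08333] / 0.0779 = [-0.0375 + 0.0055] / 0.0779 = -0.4106 → -0.41
d₂ = d₁ − σ√T = -0.4106 − 0.0779 = -0.4885 → -0.49
Pr(exercise) under Q = N(−d₂) = N(0.49) = 0.6879

0.6879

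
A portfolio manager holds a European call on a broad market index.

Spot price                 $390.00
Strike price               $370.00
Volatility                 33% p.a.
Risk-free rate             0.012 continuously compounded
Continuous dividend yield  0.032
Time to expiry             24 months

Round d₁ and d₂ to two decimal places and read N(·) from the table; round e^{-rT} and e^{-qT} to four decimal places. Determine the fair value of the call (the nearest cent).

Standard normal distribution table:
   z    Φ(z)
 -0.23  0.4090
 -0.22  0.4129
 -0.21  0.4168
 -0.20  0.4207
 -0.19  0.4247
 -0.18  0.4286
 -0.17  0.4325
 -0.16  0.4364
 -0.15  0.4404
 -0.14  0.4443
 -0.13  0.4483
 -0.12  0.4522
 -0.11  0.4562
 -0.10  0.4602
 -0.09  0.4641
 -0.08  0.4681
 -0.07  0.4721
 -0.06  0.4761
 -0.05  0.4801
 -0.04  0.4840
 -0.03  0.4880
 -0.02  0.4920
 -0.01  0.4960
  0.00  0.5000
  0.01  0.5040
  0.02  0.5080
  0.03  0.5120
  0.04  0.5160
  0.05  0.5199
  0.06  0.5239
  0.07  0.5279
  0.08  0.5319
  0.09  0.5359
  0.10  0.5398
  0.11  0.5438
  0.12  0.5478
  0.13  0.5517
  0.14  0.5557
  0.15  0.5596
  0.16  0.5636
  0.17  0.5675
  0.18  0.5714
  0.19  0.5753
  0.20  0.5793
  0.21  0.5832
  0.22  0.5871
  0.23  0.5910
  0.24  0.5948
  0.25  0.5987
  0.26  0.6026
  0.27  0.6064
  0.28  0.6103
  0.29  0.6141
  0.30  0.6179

$69.88

σ√T = 0.33 × 1.4142 = 0.4667
d₁ = [ln(390/370) + (0.012 − 0.032 + 0.33²/2)·2] / 0.4667 = [0.0526 + 0.0689] / 0.4667 = 0.2604 ⇒ 0.26
d₂ = d₁ − σ√T = 0.2604 − 0.4667 = -0.2063 ⇒ -0.21
e^(−qT) = e^(−0.032·2) = 0.9380;  e^(−rT) = e^(−0.012·2) = 0.9763
C = 390·0.9380·N(0.26) − 370·0.9763·N(-0.21) = 390·0.9380·0.6026 − 370·0.9763·0.4168 = 220.4431 − 150.5611 = 69.8821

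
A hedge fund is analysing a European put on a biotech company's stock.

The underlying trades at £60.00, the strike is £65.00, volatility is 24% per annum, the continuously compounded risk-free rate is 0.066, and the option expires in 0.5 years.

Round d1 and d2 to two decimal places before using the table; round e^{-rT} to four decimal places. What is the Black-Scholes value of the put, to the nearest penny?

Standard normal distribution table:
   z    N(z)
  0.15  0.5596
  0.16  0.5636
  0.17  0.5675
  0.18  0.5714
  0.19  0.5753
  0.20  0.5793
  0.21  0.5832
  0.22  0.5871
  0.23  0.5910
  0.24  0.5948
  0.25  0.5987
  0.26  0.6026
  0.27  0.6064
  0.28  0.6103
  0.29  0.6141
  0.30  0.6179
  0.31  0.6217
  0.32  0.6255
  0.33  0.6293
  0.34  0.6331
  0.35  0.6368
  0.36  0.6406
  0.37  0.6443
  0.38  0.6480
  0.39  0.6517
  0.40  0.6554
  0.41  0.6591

£5.77

σ√T = 0.24·√0.5 = 0.1697
ln(S/K) + (r + σ²/2)T = ln(60/65) + (0.066 + 0.24²/2)·0.5 = -0.0800 + 0.0474 = -0.0326
d₁ = -0.0326 / 0.1697 = -0.1923 → -0.19
d₂ = d₁ − σ√T = -0.1923 − 0.1697 = -0.3621 → -0.36
e^(−rT) = e^(−0.066·0.5) = 0.9675
P = 65·0.9675·N(0.36) − 60·N(0.19) = 65·0.9675·0.6406 − 60·0.5753 = 40.2857 − 34.5180 = 5.7677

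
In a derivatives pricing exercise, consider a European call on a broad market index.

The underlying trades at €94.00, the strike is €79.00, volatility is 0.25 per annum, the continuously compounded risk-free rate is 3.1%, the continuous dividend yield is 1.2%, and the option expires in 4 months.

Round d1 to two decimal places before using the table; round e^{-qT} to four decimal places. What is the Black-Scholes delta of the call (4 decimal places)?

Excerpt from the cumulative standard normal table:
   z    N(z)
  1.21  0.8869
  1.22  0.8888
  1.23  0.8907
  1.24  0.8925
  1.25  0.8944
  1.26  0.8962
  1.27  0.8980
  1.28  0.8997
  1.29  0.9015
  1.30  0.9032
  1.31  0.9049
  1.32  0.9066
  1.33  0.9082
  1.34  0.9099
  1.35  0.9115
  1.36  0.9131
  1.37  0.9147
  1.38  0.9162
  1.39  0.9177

σ√T = 0.25·√0.3333 = 0.1443
d₁ = [ln(94/79) + (0.031 − 0.012 + ½·0.25²)·0.3333] / (σ√T) = (0.1738 + 0.0168) / 0.1443 = 1.3205 → 1.32
N(d₁) = N(1.32) = 0.9066
Δ_call = e^(−qT)·N(d₁) = 0.9960·0.9066 = 0.9030

0.9030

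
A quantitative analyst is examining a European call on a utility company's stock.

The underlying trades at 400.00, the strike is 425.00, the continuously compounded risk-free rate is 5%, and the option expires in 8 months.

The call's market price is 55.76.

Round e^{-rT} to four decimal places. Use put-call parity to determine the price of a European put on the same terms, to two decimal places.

66.82

exp(−rT) = exp(−0.05·0.6667) = 0.9672
Put-call parity: C − P = S − K·e^(−rT) = 400 − 425·0.9672 = 400 − 411.0600 = -11.0600
P = C − (C − P) = 55.76 − (-11.0600) = 66.8200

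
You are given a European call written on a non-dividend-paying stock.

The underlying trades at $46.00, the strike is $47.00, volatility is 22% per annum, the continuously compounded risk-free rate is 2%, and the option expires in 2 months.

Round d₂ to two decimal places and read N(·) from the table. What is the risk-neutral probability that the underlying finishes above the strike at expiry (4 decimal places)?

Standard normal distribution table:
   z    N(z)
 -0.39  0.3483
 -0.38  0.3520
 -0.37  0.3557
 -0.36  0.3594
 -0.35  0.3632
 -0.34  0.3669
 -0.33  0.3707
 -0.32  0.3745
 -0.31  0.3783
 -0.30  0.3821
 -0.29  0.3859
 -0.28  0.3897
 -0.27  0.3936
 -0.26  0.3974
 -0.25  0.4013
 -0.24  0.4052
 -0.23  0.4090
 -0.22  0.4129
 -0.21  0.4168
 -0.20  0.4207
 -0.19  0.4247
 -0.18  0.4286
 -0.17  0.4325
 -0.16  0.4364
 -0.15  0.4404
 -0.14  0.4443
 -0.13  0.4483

0.4013

σ√T = 0.22 × 0.4082 = 0.0898
d₁ = [ln(46/47) + (0.02 + 0.22²/2)·0.1667] / 0.0898 = [-0.0215 + 0.0074] / 0.0898 = -0.1574 ⇒ -0.16
d₂ = d₁ − σ√T = -0.1574 − 0.0898 = -0.2472 ⇒ -0.25
Risk-neutral Pr[S_T > K] = N(d₂) = N(-0.25) = 0.4013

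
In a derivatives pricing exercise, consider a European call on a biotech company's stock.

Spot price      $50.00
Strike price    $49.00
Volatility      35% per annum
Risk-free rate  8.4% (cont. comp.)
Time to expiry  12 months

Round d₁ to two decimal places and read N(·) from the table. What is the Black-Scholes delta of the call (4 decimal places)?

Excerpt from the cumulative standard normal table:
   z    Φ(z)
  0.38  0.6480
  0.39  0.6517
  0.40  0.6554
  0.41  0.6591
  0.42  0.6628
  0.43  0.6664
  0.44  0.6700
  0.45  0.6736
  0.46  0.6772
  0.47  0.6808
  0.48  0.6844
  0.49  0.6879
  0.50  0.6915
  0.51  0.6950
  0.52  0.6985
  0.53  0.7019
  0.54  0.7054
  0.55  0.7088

0.6808

T = 1;  σ√T = 0.3500
ln(S/K) + (r + σ²/2)T = ln(50/49) + (0.084 + 0.35²/2)·1 = 0.0202 + 0.1452 = 0.1655
d₁ = 0.1655 / 0.3500 = 0.4727 → 0.47
N(d₁) = N(0.47) = 0.6808
Δ_call = N(d₁) = 0.6808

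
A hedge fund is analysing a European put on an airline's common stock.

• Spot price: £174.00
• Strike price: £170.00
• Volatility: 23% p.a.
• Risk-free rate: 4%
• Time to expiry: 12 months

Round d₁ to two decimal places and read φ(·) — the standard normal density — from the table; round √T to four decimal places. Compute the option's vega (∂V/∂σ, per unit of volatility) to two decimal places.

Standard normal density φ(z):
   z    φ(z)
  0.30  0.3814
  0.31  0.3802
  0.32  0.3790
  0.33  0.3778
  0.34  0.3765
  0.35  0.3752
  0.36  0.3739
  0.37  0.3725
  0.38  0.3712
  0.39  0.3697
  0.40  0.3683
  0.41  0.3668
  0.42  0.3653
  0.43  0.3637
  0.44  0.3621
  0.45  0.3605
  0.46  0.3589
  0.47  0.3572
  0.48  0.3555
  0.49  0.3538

64.33

σ√T = 0.23 × 1.0000 = 0.2300
ln(S/K) + (r + σ²/2)T = ln(174/170) + (0.04 + 0.23²/2)·1 = 0.0233 + 0.0665 = 0.0897
d₁ = 0.0897 / 0.2300 = 0.3900 ⇒ 0.39
√T = √1 = 1.0000
φ(d₁) = φ(0.39) = 0.3697
vega = S·φ(d₁)·√T = 174·0.3697·1.0000 = 64.3278
(Call and put vega coincide under Black-Scholes.)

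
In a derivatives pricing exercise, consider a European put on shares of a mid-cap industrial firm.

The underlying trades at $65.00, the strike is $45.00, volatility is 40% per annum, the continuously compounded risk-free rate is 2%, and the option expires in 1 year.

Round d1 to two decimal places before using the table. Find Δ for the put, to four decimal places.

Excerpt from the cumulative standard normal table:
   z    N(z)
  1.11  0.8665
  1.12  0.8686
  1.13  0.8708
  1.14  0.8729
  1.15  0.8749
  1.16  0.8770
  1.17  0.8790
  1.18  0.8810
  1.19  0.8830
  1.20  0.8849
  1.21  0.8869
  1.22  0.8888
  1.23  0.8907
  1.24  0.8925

T = 1;  σ√T = 0.4000
d₁ = [ln(65/45) + (0.02 + 0.4²/2)·1] / 0.4000 = [0.3677 + 0.1000] / 0.4000 = 1.1693 ≈ 1.17
N(d₁) = N(1.17) = 0.8790
Δ_put = N(d₁) − 1 = 0.8790 − 1 = -0.1210

-0.1210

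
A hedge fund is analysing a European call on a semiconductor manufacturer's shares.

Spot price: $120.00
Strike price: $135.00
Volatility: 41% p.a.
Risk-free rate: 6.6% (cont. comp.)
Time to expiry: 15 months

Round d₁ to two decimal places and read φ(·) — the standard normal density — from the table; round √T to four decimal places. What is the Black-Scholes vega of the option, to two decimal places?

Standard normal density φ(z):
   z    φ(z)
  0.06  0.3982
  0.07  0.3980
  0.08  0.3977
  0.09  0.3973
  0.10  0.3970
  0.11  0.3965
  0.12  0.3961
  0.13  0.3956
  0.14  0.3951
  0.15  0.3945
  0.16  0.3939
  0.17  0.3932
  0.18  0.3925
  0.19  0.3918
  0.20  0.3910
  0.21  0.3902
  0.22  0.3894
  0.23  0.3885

52.93

σ√T = 0.41 × 1.1180 = 0.4584
d₁ = [ln(120/135) + (0.066 + 0.41²/2)·1.25] / 0.4584 = [-0.1178 + 0.1876] / 0.4584 = 0.1522 ≈ 0.15
√T = √1.25 = 1.1180
φ(d₁) = φ(0.15) = 0.3945
vega = S·φ(d₁)·√T = 120·0.3945·1.1180 = 52.9261
(The put has the same vega.)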